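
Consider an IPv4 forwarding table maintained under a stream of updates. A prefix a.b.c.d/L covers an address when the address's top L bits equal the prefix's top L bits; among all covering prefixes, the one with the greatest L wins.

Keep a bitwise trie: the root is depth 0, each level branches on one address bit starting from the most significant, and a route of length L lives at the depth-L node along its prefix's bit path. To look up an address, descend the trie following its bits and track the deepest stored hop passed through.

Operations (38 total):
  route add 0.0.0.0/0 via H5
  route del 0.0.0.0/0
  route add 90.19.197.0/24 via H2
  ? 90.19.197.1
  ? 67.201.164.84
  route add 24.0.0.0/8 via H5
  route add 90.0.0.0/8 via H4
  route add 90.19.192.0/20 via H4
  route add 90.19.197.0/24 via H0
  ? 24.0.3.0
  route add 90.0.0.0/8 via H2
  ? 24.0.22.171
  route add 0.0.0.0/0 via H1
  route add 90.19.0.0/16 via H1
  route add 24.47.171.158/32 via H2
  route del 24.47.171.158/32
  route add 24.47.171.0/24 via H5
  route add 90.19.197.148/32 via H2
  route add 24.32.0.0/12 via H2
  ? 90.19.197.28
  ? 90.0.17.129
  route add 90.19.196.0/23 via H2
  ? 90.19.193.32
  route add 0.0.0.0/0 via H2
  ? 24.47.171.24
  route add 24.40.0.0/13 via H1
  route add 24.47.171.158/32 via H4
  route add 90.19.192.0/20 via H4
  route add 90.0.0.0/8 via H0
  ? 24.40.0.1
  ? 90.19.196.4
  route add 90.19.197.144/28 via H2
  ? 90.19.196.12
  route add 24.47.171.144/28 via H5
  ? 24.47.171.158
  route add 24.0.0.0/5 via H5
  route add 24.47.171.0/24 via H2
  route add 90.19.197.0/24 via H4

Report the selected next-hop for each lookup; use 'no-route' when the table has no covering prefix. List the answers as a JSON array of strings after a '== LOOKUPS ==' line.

Process each operation:
  + 0.0.0.0/0 (H5) depth=0
  - 0.0.0.0/0 clear@0
  + 90.19.197.0/24 (H2) depth=24
  ? 90.19.197.1  path d0:-→d1:-→d2:-→d3:-→d4:-→d5:-→d6:-→d7:-→d8:-→d9:-→d10:-→d11:-→d12:-→d13:-→d14:-→d15:-→d16:-→d17:-→d18:-→d19:-→d20:-→d21:-→d22:-→d23:-→d24:H2  best=H2
  ? 67.201.164.84  path d0:-→d1:-→d2:-→d3:-  best=no-route
  + 24.0.0.0/8 (H5) depth=8
  + 90.0.0.0/8 (H4) depth=8
  + 90.19.192.0/20 (H4) depth=20
  + 90.19.197.0/24 (H0) depth=24
  ? 24.0.3.0  path d0:-→d1:-→d2:-→d3:-→d4:-→d5:-→d6:-→d7:-→d8:H5  best=H5
  + 90.0.0.0/8 (H2) depth=8
  ? 24.0.22.171  path d0:-→d1:-→d2:-→d3:-→d4:-→d5:-→d6:-→d7:-→d8:H5  best=H5
  + 0.0.0.0/0 (H1) depth=0
  + 90.19.0.0/16 (H1) depth=16
  + 24.47.171.158/32 (H2) depth=32
  - 24.47.171.158/32 clear@32
  + 24.47.171.0/24 (H5) depth=24
  + 90.19.197.148/32 (H2) depth=32
  + 24.32.0.0/12 (H2) depth=12
  ? 90.19.197.28  path d0:H1→d1:-→d2:-→d3:-→d4:-→d5:-→d6:-→d7:-→d8:H2→d9:-→d10:-→d11:-→d12:-→d13:-→d14:-→d15:-→d16:H1→d17:-→d18:-→d19:-→d20:H4→d21:-→d22:-→d23:-→d24:H0  best=H0
  ? 90.0.17.129  path d0:H1→d1:-→d2:-→d3:-→d4:-→d5:-→d6:-→d7:-→d8:H2→d9:-→d10:-→d11:-  best=H2
  + 90.19.196.0/23 (H2) depth=23
  ? 90.19.193.32  path d0:H1→d1:-→d2:-→d3:-→d4:-→d5:-→d6:-→d7:-→d8:H2→d9:-→d10:-→d11:-→d12:-→d13:-→d14:-→d15:-→d16:H1→d17:-→d18:-→d19:-→d20:H4→d21:-  best=H4
  + 0.0.0.0/0 (H2) depth=0
  ? 24.47.171.24  path d0:H2→d1:-→d2:-→d3:-→d4:-→d5:-→d6:-→d7:-→d8:H5→d9:-→d10:-→d11:-→d12:H2→d13:-→d14:-→d15:-→d16:-→d17:-→d18:-→d19:-→d20:-→d21:-→d22:-→d23:-→d24:H5  best=H5
  + 24.40.0.0/13 (H1) depth=13
  + 24.47.171.158/32 (H4) depth=32
  + 90.19.192.0/20 (H4) depth=20
  + 90.0.0.0/8 (H0) depth=8
  ? 24.40.0.1  path d0:H2→d1:-→d2:-→d3:-→d4:-→d5:-→d6:-→d7:-→d8:H5→d9:-→d10:-→d11:-→d12:H2→d13:H1  best=H1
  ? 90.19.196.4  path d0:H2→d1:-→d2:-→d3:-→d4:-→d5:-→d6:-→d7:-→d8:H0→d9:-→d10:-→d11:-→d12:-→d13:-→d14:-→d15:-→d16:H1→d17:-→d18:-→d19:-→d20:H4→d21:-→d22:-→d23:H2  best=H2
  + 90.19.197.144/28 (H2) depth=28
  ? 90.19.196.12  path d0:H2→d1:-→d2:-→d3:-→d4:-→d5:-→d6:-→d7:-→d8:H0→d9:-→d10:-→d11:-→d12:-→d13:-→d14:-→d15:-→d16:H1→d17:-→d18:-→d19:-→d20:H4→d21:-→d22:-→d23:H2  best=H2
  + 24.47.171.144/28 (H5) depth=28
  ? 24.47.171.158  path d0:H2→d1:-→d2:-→d3:-→d4:-→d5:-→d6:-→d7:-→d8:H5→d9:-→d10:-→d11:-→d12:H2→d13:H1→d14:-→d15:-→d16:-→d17:-→d18:-→d19:-→d20:-→d21:-→d22:-→d23:-→d24:H5→d25:-→d26:-→d27:-→d28:H5→d29:-→d30:-→d31:-→d32:H4  best=H4
  + 24.0.0.0/5 (H5) depth=5
  + 24.47.171.0/24 (H2) depth=24
  + 90.19.197.0/24 (H4) depth=24

== LOOKUPS ==
["H2","no-route","H5","H5","H0","H2","H4","H5","H1","H2","H2","H4"]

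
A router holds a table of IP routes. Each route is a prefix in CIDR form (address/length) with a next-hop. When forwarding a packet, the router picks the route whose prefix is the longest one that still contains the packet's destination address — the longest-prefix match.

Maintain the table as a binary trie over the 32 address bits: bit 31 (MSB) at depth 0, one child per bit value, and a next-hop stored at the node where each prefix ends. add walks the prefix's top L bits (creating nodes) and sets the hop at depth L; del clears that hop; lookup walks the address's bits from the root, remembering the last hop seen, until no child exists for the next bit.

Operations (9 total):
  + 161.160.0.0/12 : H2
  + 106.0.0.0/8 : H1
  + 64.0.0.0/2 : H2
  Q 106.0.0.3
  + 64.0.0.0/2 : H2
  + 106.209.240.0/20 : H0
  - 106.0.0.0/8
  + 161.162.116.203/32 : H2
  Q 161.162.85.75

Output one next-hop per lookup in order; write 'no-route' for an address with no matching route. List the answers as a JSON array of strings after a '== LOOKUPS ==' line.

Apply in order:
  + 161.160.0.0/12 (H2) depth=12
  + 106.0.0.0/8 (H1) depth=8
  + 64.0.0.0/2 (H2) depth=2
  Q 106.0.0.3: descend 01101010 ; hops seen [H2,H1] ; pick H1
  + 64.0.0.0/2 (H2) depth=2
  + 106.209.240.0/20 (H0) depth=20
  del 106.0.0.0/8 (clear depth 8)
  + 161.162.116.203/32 (H2) depth=32
  Q 161.162.85.75: descend 101000011010001001 ; hops seen [H2] ; pick H2

== LOOKUPS ==
["H1","H2"]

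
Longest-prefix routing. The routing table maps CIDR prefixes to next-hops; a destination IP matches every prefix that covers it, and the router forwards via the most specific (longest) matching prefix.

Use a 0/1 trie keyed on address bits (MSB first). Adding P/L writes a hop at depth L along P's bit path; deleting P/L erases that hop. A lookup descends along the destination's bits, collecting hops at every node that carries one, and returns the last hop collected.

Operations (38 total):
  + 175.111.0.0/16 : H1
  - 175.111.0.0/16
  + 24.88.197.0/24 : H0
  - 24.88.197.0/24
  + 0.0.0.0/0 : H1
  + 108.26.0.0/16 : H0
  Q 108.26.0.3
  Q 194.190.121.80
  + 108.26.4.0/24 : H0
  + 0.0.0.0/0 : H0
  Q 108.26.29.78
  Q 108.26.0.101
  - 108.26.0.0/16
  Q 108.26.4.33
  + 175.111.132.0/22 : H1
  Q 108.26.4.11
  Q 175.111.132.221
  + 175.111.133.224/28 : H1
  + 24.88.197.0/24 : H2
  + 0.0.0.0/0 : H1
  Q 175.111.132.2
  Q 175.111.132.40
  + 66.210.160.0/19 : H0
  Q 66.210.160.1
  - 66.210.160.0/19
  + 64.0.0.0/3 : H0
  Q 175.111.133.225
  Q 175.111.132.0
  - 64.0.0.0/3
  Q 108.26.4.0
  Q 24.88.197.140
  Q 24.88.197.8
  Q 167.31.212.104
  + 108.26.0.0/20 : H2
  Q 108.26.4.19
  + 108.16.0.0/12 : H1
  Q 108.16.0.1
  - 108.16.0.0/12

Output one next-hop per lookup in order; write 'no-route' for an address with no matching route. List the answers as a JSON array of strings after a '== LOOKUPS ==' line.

Process each operation:
  + 175.111.0.0/16 (H1) depth=16
  del 175.111.0.0/16 (clear depth 16)
  + 24.88.197.0/24 (H0) depth=24
  del 24.88.197.0/24 (clear depth 24)
  + 0.0.0.0/0 (H1) depth=0
  + 108.26.0.0/16 (H0) depth=16
  lookup 108.26.0.3: bits 0110110000011010 walk d0:H1→d1:-→d2:-→d3:-→d4:-→d5:-→d6:-→d7:-→d8:-→d9:-→d10:-→d11:-→d12:-→d13:-→d14:-→d15:-→d16:H0 -> H0
  lookup 194.190.121.80: bits 1 walk d0:H1→d1:- -> H1
  + 108.26.4.0/24 (H0) depth=24
  + 0.0.0.0/0 (H0) depth=0
  lookup 108.26.29.78: bits 0110110000011010000 walk d0:H0→d1:-→d2:-→d3:-→d4:-→d5:-→d6:-→d7:-→d8:-→d9:-→d10:-→d11:-→d12:-→d13:-→d14:-→d15:-→d16:H0→d17:-→d18:-→d19:- -> H0
  lookup 108.26.0.101: bits 011011000001101000000 walk d0:H0→d1:-→d2:-→d3:-→d4:-→d5:-→d6:-→d7:-→d8:-→d9:-→d10:-→d11:-→d12:-→d13:-→d14:-→d15:-→d16:H0→d17:-→d18:-→d19:-→d20:-→d21:- -> H0
  del 108.26.0.0/16 (clear depth 16)
  lookup 108.26.4.33: bits 011011000001101000000100 walk d0:H0→d1:-→d2:-→d3:-→d4:-→d5:-→d6:-→d7:-→d8:-→d9:-→d10:-→d11:-→d12:-→d13:-→d14:-→d15:-→d16:-→d17:-→d18:-→d19:-→d20:-→d21:-→d22:-→d23:-→d24:H0 -> H0
  + 175.111.132.0/22 (H1) depth=22
  lookup 108.26.4.11: bits 011011000001101000000100 walk d0:H0→d1:-→d2:-→d3:-→d4:-→d5:-→d6:-→d7:-→d8:-→d9:-→d10:-→d11:-→d12:-→d13:-→d14:-→d15:-→d16:-→d17:-→d18:-→d19:-→d20:-→d21:-→d22:-→d23:-→d24:H0 -> H0
  lookup 175.111.132.221: bits 1010111101101111100001 walk d0:H0→d1:-→d2:-→d3:-→d4:-→d5:-→d6:-→d7:-→d8:-→d9:-→d10:-→d11:-→d12:-→d13:-→d14:-→d15:-→d16:-→d17:-→d18:-→d19:-→d20:-→d21:-→d22:H1 -> H1
  + 175.111.133.224/28 (H1) depth=28
  + 24.88.197.0/24 (H2) depth=24
  + 0.0.0.0/0 (H1) depth=0
  lookup 175.111.132.2: bits 10101111011011111000010 walk d0:H1→d1:-→d2:-→d3:-→d4:-→d5:-→d6:-→d7:-→d8:-→d9:-→d10:-→d11:-→d12:-→d13:-→d14:-→d15:-→d16:-→d17:-→d18:-→d19:-→d20:-→d21:-→d22:H1→d23:- -> H1
  lookup 175.111.132.40: bits 10101111011011111000010 walk d0:H1→d1:-→d2:-→d3:-→d4:-→d5:-→d6:-→d7:-→d8:-→d9:-→d10:-→d11:-→d12:-→d13:-→d14:-→d15:-→d16:-→d17:-→d18:-→d19:-→d20:-→d21:-→d22:H1→d23:- -> H1
  + 66.210.160.0/19 (H0) depth=19
  lookup 66.210.160.1: bits 0100001011010010101 walk d0:H1→d1:-→d2:-→d3:-→d4:-→d5:-→d6:-→d7:-→d8:-→d9:-→d10:-→d11:-→d12:-→d13:-→d14:-→d15:-→d16:-→d17:-→d18:-→d19:H0 -> H0
  del 66.210.160.0/19 (clear depth 19)
  + 64.0.0.0/3 (H0) depth=3
  lookup 175.111.133.225: bits 1010111101101111100001011110 walk d0:H1→d1:-→d2:-→d3:-→d4:-→d5:-→d6:-→d7:-→d8:-→d9:-→d10:-→d11:-→d12:-→d13:-→d14:-→d15:-→d16:-→d17:-→d18:-→d19:-→d20:-→d21:-→d22:H1→d23:-→d24:-→d25:-→d26:-→d27:-→d28:H1 -> H1
  lookup 175.111.132.0: bits 10101111011011111000010 walk d0:H1→d1:-→d2:-→d3:-→d4:-→d5:-→d6:-→d7:-→d8:-→d9:-→d10:-→d11:-→d12:-→d13:-→d14:-→d15:-→d16:-→d17:-→d18:-→d19:-→d20:-→d21:-→d22:H1→d23:- -> H1
  del 64.0.0.0/3 (clear depth 3)
  lookup 108.26.4.0: bits 011011000001101000000100 walk d0:H1→d1:-→d2:-→d3:-→d4:-→d5:-→d6:-→d7:-→d8:-→d9:-→d10:-→d11:-→d12:-→d13:-→d14:-→d15:-→d16:-→d17:-→d18:-→d19:-→d20:-→d21:-→d22:-→d23:-→d24:H0 -> H0
  lookup 24.88.197.140: bits 000110000101100011000101 walk d0:H1→d1:-→d2:-→d3:-→d4:-→d5:-→d6:-→d7:-→d8:-→d9:-→d10:-→d11:-→d12:-→d13:-→d14:-→d15:-→d16:-→d17:-→d18:-→d19:-→d20:-→d21:-→d22:-→d23:-→d24:H2 -> H2
  lookup 24.88.197.8: bits 000110000101100011000101 walk d0:H1→d1:-→d2:-→d3:-→d4:-→d5:-→d6:-→d7:-→d8:-→d9:-→d10:-→d11:-→d12:-→d13:-→d14:-→d15:-→d16:-→d17:-→d18:-→d19:-→d20:-→d21:-→d22:-→d23:-→d24:H2 -> H2
  lookup 167.31.212.104: bits 1010 walk d0:H1→d1:-→d2:-→d3:-→d4:- -> H1
  + 108.26.0.0/20 (H2) depth=20
  lookup 108.26.4.19: bits 011011000001101000000100 walk d0:H1→d1:-→d2:-→d3:-→d4:-→d5:-→d6:-→d7:-→d8:-→d9:-→d10:-→d11:-→d12:-→d13:-→d14:-→d15:-→d16:-→d17:-→d18:-→d19:-→d20:H2→d21:-→d22:-→d23:-→d24:H0 -> H0
  + 108.16.0.0/12 (H1) depth=12
  lookup 108.16.0.1: bits 011011000001 walk d0:H1→d1:-→d2:-→d3:-→d4:-→d5:-→d6:-→d7:-→d8:-→d9:-→d10:-→d11:-→d12:H1 -> H1
  del 108.16.0.0/12 (clear depth 12)

== LOOKUPS ==
["H0","H1","H0","H0","H0","H0","H1","H1","H1","H0","H1","H1","H0","H2","H2","H1","H0","H1"]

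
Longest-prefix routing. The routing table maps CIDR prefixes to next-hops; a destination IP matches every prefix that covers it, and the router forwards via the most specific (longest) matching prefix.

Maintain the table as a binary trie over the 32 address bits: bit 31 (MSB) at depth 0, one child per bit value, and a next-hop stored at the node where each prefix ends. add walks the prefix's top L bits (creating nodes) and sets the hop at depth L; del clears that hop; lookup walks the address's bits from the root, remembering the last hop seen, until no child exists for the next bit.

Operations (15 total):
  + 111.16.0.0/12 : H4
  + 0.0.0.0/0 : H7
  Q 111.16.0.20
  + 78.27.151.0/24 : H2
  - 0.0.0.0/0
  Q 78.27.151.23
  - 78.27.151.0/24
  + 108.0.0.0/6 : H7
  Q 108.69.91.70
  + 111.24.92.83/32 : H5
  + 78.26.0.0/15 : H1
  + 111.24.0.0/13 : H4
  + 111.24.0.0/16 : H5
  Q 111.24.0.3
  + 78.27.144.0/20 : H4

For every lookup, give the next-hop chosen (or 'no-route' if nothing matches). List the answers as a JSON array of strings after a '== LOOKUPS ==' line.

Trace:
  add 111.16.0.0/12 -> H4 at depth 12
  add 0.0.0.0/0 -> H7 at depth 0
  Q 111.16.0.20: descend 011011110001 ; hops seen [H7,H4] ; pick H4
  add 78.27.151.0/24 -> H2 at depth 24
  - 0.0.0.0/0 clear@0
  Q 78.27.151.23: descend 010011100001101110010111 ; hops seen [H2] ; pick H2
  - 78.27.151.0/24 clear@24
  add 108.0.0.0/6 -> H7 at depth 6
  Q 108.69.91.70: descend 011011 ; hops seen [H7] ; pick H7
  add 111.24.92.83/32 -> H5 at depth 32
  add 78.26.0.0/15 -> H1 at depth 15
  add 111.24.0.0/13 -> H4 at depth 13
  add 111.24.0.0/16 -> H5 at depth 16
  Q 111.24.0.3: descend 01101111000110000 ; hops seen [H7,H4,H4,H5] ; pick H5
  add 78.27.144.0/20 -> H4 at depth 20

== LOOKUPS ==
["H4","H2","H7","H5"]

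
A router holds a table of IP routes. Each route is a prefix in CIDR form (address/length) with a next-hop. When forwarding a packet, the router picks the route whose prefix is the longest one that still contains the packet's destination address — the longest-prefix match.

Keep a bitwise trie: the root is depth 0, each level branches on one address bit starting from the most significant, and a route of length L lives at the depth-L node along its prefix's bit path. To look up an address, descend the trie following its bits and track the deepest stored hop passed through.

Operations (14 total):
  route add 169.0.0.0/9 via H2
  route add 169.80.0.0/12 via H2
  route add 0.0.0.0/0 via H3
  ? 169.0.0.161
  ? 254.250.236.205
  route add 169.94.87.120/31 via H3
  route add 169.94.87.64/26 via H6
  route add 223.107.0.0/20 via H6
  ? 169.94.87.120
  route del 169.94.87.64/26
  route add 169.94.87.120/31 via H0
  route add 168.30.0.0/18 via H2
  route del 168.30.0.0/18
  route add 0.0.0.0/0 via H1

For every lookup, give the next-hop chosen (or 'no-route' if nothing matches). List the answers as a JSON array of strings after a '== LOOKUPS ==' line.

Trace:
  add 169.0.0.0/9 -> H2 at depth 9
  add 169.80.0.0/12 -> H2 at depth 12
  add 0.0.0.0/0 -> H3 at depth 0
  ? 169.0.0.161  path d0:H3→d1:-→d2:-→d3:-→d4:-→d5:-→d6:-→d7:-→d8:-→d9:H2  best=H2
  ? 254.250.236.205  path d0:H3→d1:-  best=H3
  add 169.94.87.120/31 -> H3 at depth 31
  add 169.94.87.64/26 -> H6 at depth 26
  add 223.107.0.0/20 -> H6 at depth 20
  ? 169.94.87.120  path d0:H3→d1:-→d2:-→d3:-→d4:-→d5:-→d6:-→d7:-→d8:-→d9:H2→d10:-→d11:-→d12:H2→d13:-→d14:-→d15:-→d16:-→d17:-→d18:-→d19:-→d20:-→d21:-→d22:-→d23:-→d24:-→d25:-→d26:H6→d27:-→d28:-→d29:-→d30:-→d31:H3  best=H3
  del 169.94.87.64/26 (clear depth 26)
  add 169.94.87.120/31 -> H0 at depth 31
  add 168.30.0.0/18 -> H2 at depth 18
  del 168.30.0.0/18 (clear depth 18)
  add 0.0.0.0/0 -> H1 at depth 0

== LOOKUPS ==
["H2","H3","H3"]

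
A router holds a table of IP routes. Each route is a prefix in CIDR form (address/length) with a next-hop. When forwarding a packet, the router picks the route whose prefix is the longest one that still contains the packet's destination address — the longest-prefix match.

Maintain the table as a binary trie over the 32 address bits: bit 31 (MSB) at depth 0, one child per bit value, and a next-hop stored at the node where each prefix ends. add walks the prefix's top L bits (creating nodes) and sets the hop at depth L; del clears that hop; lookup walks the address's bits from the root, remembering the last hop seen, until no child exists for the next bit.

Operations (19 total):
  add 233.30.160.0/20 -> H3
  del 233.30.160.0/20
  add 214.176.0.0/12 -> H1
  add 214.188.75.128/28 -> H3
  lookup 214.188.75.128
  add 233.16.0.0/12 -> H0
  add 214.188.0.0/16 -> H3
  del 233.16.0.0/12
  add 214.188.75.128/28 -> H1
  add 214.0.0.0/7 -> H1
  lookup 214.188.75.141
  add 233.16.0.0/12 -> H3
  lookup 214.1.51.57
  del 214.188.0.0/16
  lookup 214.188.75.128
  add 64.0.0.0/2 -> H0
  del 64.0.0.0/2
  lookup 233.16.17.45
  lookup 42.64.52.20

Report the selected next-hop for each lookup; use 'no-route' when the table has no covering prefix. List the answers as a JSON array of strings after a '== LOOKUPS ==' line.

Trace:
  + 233.30.160.0/20 (H3) depth=20
  - 233.30.160.0/20 clear@20
  + 214.176.0.0/12 (H1) depth=12
  + 214.188.75.128/28 (H3) depth=28
  lookup 214.188.75.128: bits 1101011010111100010010111000 walk d0:-→d1:-→d2:-→d3:-→d4:-→d5:-→d6:-→d7:-→d8:-→d9:-→d10:-→d11:-→d12:H1→d13:-→d14:-→d15:-→d16:-→d17:-→d18:-→d19:-→d20:-→d21:-→d22:-→d23:-→d24:-→d25:-→d26:-→d27:-→d28:H3 -> H3
  + 233.16.0.0/12 (H0) depth=12
  + 214.188.0.0/16 (H3) depth=16
  - 233.16.0.0/12 clear@12
  + 214.188.75.128/28 (H1) depth=28
  + 214.0.0.0/7 (H1) depth=7
  lookup 214.188.75.141: bits 1101011010111100010010111000 walk d0:-→d1:-→d2:-→d3:-→d4:-→d5:-→d6:-→d7:H1→d8:-→d9:-→d10:-→d11:-→d12:H1→d13:-→d14:-→d15:-→d16:H3→d17:-→d18:-→d19:-→d20:-→d21:-→d22:-→d23:-→d24:-→d25:-→d26:-→d27:-→d28:H1 -> H1
  + 233.16.0.0/12 (H3) depth=12
  lookup 214.1.51.57: bits 11010110 walk d0:-→d1:-→d2:-→d3:-→d4:-→d5:-→d6:-→d7:H1→d8:- -> H1
  - 214.188.0.0/16 clear@16
  lookup 214.188.75.128: bits 1101011010111100010010111000 walk d0:-→d1:-→d2:-→d3:-→d4:-→d5:-→d6:-→d7:H1→d8:-→d9:-→d10:-→d11:-→d12:H1→d13:-→d14:-→d15:-→d16:-→d17:-→d18:-→d19:-→d20:-→d21:-→d22:-→d23:-→d24:-→d25:-→d26:-→d27:-→d28:H1 -> H1
  + 64.0.0.0/2 (H0) depth=2
  - 64.0.0.0/2 clear@2
  lookup 233.16.17.45: bits 111010010001 walk d0:-→d1:-→d2:-→d3:-→d4:-→d5:-→d6:-→d7:-→d8:-→d9:-→d10:-→d11:-→d12:H3 -> H3
  lookup 42.64.52.20: bits 0 walk d0:-→d1:- -> no-route

== LOOKUPS ==
["H3","H1","H1","H1","H3","no-route"]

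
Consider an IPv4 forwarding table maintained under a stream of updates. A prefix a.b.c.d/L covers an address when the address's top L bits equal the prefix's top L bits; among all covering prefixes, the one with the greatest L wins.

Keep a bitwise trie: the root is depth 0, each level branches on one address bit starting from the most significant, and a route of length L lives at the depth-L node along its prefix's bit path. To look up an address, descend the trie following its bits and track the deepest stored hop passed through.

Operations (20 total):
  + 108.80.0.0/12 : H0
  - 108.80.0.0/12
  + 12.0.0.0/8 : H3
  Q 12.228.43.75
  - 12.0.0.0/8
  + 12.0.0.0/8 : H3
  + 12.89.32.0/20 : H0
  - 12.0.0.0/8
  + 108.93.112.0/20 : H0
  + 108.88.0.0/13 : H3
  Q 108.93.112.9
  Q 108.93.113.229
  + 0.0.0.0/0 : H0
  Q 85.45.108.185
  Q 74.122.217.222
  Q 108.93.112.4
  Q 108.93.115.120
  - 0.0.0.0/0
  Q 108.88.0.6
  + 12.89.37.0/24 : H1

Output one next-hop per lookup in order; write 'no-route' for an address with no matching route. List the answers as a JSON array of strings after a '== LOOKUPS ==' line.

Apply in order:
  add 108.80.0.0/12 -> H0 at depth 12
  del 108.80.0.0/12 (clear depth 12)
  add 12.0.0.0/8 -> H3 at depth 8
  ? 12.228.43.75  path d0:-→d1:-→d2:-→d3:-→d4:-→d5:-→d6:-→d7:-→d8:H3  best=H3
  del 12.0.0.0/8 (clear depth 8)
  add 12.0.0.0/8 -> H3 at depth 8
  add 12.89.32.0/20 -> H0 at depth 20
  del 12.0.0.0/8 (clear depth 8)
  add 108.93.112.0/20 -> H0 at depth 20
  add 108.88.0.0/13 -> H3 at depth 13
  ? 108.93.112.9  path d0:-→d1:-→d2:-→d3:-→d4:-→d5:-→d6:-→d7:-→d8:-→d9:-→d10:-→d11:-→d12:-→d13:H3→d14:-→d15:-→d16:-→d17:-→d18:-→d19:-→d20:H0  best=H0
  ? 108.93.113.229  path d0:-→d1:-→d2:-→d3:-→d4:-→d5:-→d6:-→d7:-→d8:-→d9:-→d10:-→d11:-→d12:-→d13:H3→d14:-→d15:-→d16:-→d17:-→d18:-→d19:-→d20:H0  best=H0
  add 0.0.0.0/0 -> H0 at depth 0
  ? 85.45.108.185  path d0:H0→d1:-→d2:-  best=H0
  ? 74.122.217.222  path d0:H0→d1:-→d2:-  best=H0
  ? 108.93.112.4  path d0:H0→d1:-→d2:-→d3:-→d4:-→d5:-→d6:-→d7:-→d8:-→d9:-→d10:-→d11:-→d12:-→d13:H3→d14:-→d15:-→d16:-→d17:-→d18:-→d19:-→d20:H0  best=H0
  ? 108.93.115.120  path d0:H0→d1:-→d2:-→d3:-→d4:-→d5:-→d6:-→d7:-→d8:-→d9:-→d10:-→d11:-→d12:-→d13:H3→d14:-→d15:-→d16:-→d17:-→d18:-→d19:-→d20:H0  best=H0
  del 0.0.0.0/0 (clear depth 0)
  ? 108.88.0.6  path d0:-→d1:-→d2:-→d3:-→d4:-→d5:-→d6:-→d7:-→d8:-→d9:-→d10:-→d11:-→d12:-→d13:H3  best=H3
  add 12.89.37.0/24 -> H1 at depth 24

== LOOKUPS ==
["H3","H0","H0","H0","H0","H0","H0","H3"]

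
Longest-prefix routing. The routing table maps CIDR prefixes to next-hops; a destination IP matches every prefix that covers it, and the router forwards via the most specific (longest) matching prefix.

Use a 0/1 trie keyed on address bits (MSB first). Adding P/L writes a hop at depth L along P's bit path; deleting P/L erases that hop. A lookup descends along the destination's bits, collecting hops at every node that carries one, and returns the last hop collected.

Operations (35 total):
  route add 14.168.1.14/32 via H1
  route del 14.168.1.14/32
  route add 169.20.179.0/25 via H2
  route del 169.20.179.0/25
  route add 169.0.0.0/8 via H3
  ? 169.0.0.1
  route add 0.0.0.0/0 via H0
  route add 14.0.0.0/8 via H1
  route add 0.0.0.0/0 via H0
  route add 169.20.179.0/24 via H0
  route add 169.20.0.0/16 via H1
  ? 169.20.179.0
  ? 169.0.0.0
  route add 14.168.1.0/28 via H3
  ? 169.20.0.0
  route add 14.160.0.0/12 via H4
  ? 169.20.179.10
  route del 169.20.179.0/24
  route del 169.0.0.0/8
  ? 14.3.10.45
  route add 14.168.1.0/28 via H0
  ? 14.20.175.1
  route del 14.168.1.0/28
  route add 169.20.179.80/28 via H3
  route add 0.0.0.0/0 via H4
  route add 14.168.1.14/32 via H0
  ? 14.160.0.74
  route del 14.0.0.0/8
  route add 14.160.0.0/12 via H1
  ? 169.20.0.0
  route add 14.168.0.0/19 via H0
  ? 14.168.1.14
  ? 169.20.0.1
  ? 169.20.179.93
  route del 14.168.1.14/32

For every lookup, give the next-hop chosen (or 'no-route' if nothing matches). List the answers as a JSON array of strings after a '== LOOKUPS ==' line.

Process each operation:
  + 14.168.1.14/32 (H1) depth=32
  del 14.168.1.14/32 (clear depth 32)
  + 169.20.179.0/25 (H2) depth=25
  del 169.20.179.0/25 (clear depth 25)
  + 169.0.0.0/8 (H3) depth=8
  lookup 169.0.0.1: bits 10101001000 walk d0:-→d1:-→d2:-→d3:-→d4:-→d5:-→d6:-→d7:-→d8:H3→d9:-→d10:-→d11:- -> H3
  + 0.0.0.0/0 (H0) depth=0
  + 14.0.0.0/8 (H1) depth=8
  + 0.0.0.0/0 (H0) depth=0
  + 169.20.179.0/24 (H0) depth=24
  + 169.20.0.0/16 (H1) depth=16
  lookup 169.20.179.0: bits 1010100100010100101100110 walk d0:H0→d1:-→d2:-→d3:-→d4:-→d5:-→d6:-→d7:-→d8:H3→d9:-→d10:-→d11:-→d12:-→d13:-→d14:-→d15:-→d16:H1→d17:-→d18:-→d19:-→d20:-→d21:-→d22:-→d23:-→d24:H0→d25:- -> H0
  lookup 169.0.0.0: bits 10101001000 walk d0:H0→d1:-→d2:-→d3:-→d4:-→d5:-→d6:-→d7:-→d8:H3→d9:-→d10:-→d11:- -> H3
  + 14.168.1.0/28 (H3) depth=28
  lookup 169.20.0.0: bits 1010100100010100 walk d0:H0→d1:-→d2:-→d3:-→d4:-→d5:-→d6:-→d7:-→d8:H3→d9:-→d10:-→d11:-→d12:-→d13:-→d14:-→d15:-→d16:H1 -> H1
  + 14.160.0.0/12 (H4) depth=12
  lookup 169.20.179.10: bits 1010100100010100101100110 walk d0:H0→d1:-→d2:-→d3:-→d4:-→d5:-→d6:-→d7:-→d8:H3→d9:-→d10:-→d11:-→d12:-→d13:-→d14:-→d15:-→d16:H1→d17:-→d18:-→d19:-→d20:-→d21:-→d22:-→d23:-→d24:H0→d25:- -> H0
  del 169.20.179.0/24 (clear depth 24)
  del 169.0.0.0/8 (clear depth 8)
  lookup 14.3.10.45: bits 00001110 walk d0:H0→d1:-→d2:-→d3:-→d4:-→d5:-→d6:-→d7:-→d8:H1 -> H1
  + 14.168.1.0/28 (H0) depth=28
  lookup 14.20.175.1: bits 00001110 walk d0:H0→d1:-→d2:-→d3:-→d4:-→d5:-→d6:-→d7:-→d8:H1 -> H1
  del 14.168.1.0/28 (clear depth 28)
  + 169.20.179.80/28 (H3) depth=28
  + 0.0.0.0/0 (H4) depth=0
  + 14.168.1.14/32 (H0) depth=32
  lookup 14.160.0.74: bits 000011101010 walk d0:H4→d1:-→d2:-→d3:-→d4:-→d5:-→d6:-→d7:-→d8:H1→d9:-→d10:-→d11:-→d12:H4 -> H4
  del 14.0.0.0/8 (clear depth 8)
  + 14.160.0.0/12 (H1) depth=12
  lookup 169.20.0.0: bits 1010100100010100 walk d0:H4→d1:-→d2:-→d3:-→d4:-→d5:-→d6:-→d7:-→d8:-→d9:-→d10:-→d11:-→d12:-→d13:-→d14:-→d15:-→d16:H1 -> H1
  + 14.168.0.0/19 (H0) depth=19
  lookup 14.168.1.14: bits 00001110101010000000000100001110 walk d0:H4→d1:-→d2:-→d3:-→d4:-→d5:-→d6:-→d7:-→d8:-→d9:-→d10:-→d11:-→d12:H1→d13:-→d14:-→d15:-→d16:-→d17:-→d18:-→d19:H0→d20:-→d21:-→d22:-→d23:-→d24:-→d25:-→d26:-→d27:-→d28:-→d29:-→d30:-→d31:-→d32:H0 -> H0
  lookup 169.20.0.1: bits 1010100100010100 walk d0:H4→d1:-→d2:-→d3:-→d4:-→d5:-→d6:-→d7:-→d8:-→d9:-→d10:-→d11:-→d12:-→d13:-→d14:-→d15:-→d16:H1 -> H1
  lookup 169.20.179.93: bits 1010100100010100101100110101 walk d0:H4→d1:-→d2:-→d3:-→d4:-→d5:-→d6:-→d7:-→d8:-→d9:-→d10:-→d11:-→d12:-→d13:-→d14:-→d15:-→d16:H1→d17:-→d18:-→d19:-→d20:-→d21:-→d22:-→d23:-→d24:-→d25:-→d26:-→d27:-→d28:H3 -> H3
  del 14.168.1.14/32 (clear depth 32)

== LOOKUPS ==
["H3","H0","H3","H1","H0","H1","H1","H4","H1","H0","H1","H3"]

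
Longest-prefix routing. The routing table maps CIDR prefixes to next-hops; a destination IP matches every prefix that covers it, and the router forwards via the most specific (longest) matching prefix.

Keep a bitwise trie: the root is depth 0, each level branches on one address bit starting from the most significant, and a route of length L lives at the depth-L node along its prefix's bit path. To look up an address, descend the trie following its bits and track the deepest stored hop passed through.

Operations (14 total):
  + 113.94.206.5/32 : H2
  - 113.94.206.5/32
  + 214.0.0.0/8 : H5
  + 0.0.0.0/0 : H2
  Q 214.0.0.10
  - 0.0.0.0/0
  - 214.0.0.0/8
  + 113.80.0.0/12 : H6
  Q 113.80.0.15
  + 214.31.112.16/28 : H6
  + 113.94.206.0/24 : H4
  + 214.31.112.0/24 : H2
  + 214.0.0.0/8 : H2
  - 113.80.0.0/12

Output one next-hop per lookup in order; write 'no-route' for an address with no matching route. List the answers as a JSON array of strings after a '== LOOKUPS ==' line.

Trace:
  + 113.94.206.5/32 (H2) depth=32
  - 113.94.206.5/32 clear@32
  + 214.0.0.0/8 (H5) depth=8
  + 0.0.0.0/0 (H2) depth=0
  ? 214.0.0.10  path d0:H2→d1:-→d2:-→d3:-→d4:-→d5:-→d6:-→d7:-→d8:H5  best=H5
  - 0.0.0.0/0 clear@0
  - 214.0.0.0/8 clear@8
  + 113.80.0.0/12 (H6) depth=12
  ? 113.80.0.15  path d0:-→d1:-→d2:-→d3:-→d4:-→d5:-→d6:-→d7:-→d8:-→d9:-→d10:-→d11:-→d12:H6  best=H6
  + 214.31.112.16/28 (H6) depth=28
  + 113.94.206.0/24 (H4) depth=24
  + 214.31.112.0/24 (H2) depth=24
  + 214.0.0.0/8 (H2) depth=8
  - 113.80.0.0/12 clear@12

== LOOKUPS ==
["H5","H6"]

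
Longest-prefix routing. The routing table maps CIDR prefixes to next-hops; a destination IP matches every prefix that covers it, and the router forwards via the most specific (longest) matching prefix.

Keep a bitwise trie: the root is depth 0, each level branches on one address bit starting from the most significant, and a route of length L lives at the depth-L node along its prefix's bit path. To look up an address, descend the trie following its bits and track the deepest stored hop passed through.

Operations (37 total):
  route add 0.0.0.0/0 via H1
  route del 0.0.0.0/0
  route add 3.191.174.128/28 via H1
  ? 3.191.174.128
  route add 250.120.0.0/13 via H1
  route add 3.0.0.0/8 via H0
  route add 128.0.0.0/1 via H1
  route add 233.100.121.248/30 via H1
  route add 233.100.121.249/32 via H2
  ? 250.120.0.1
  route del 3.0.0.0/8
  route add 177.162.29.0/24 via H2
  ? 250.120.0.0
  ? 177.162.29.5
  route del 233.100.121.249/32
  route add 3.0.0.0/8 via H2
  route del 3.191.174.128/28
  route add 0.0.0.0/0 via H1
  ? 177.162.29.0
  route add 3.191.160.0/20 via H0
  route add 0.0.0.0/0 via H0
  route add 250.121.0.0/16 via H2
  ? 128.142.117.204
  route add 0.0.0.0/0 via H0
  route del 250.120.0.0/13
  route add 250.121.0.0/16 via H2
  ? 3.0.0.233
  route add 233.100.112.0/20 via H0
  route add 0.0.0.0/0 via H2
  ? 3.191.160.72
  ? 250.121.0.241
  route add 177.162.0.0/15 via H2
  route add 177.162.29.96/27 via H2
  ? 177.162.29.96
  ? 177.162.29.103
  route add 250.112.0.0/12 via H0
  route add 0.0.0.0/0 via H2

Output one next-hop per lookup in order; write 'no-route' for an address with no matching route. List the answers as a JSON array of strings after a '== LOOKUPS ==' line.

Process each operation:
  add 0.0.0.0/0 -> H1 at depth 0
  - 0.0.0.0/0 clear@0
  add 3.191.174.128/28 -> H1 at depth 28
  lookup 3.191.174.128: bits 0000001110111111101011101000 walk d0:-→d1:-→d2:-→d3:-→d4:-→d5:-→d6:-→d7:-→d8:-→d9:-→d10:-→d11:-→d12:-→d13:-→d14:-→d15:-→d16:-→d17:-→d18:-→d19:-→d20:-→d21:-→d22:-→d23:-→d24:-→d25:-→d26:-→d27:-→d28:H1 -> H1
  add 250.120.0.0/13 -> H1 at depth 13
  add 3.0.0.0/8 -> H0 at depth 8
  add 128.0.0.0/1 -> H1 at depth 1
  add 233.100.121.248/30 -> H1 at depth 30
  add 233.100.121.249/32 -> H2 at depth 32
  lookup 250.120.0.1: bits 1111101001111 walk d0:-→d1:H1→d2:-→d3:-→d4:-→d5:-→d6:-→d7:-→d8:-→d9:-→d10:-→d11:-→d12:-→d13:H1 -> H1
  - 3.0.0.0/8 clear@8
  add 177.162.29.0/24 -> H2 at depth 24
  lookup 250.120.0.0: bits 1111101001111 walk d0:-→d1:H1→d2:-→d3:-→d4:-→d5:-→d6:-→d7:-→d8:-→d9:-→d10:-→d11:-→d12:-→d13:H1 -> H1
  lookup 177.162.29.5: bits 101100011010001000011101 walk d0:-→d1:H1→d2:-→d3:-→d4:-→d5:-→d6:-→d7:-→d8:-→d9:-→d10:-→d11:-→d12:-→d13:-→d14:-→d15:-→d16:-→d17:-→d18:-→d19:-→d20:-→d21:-→d22:-→d23:-→d24:H2 -> H2
  - 233.100.121.249/32 clear@32
  add 3.0.0.0/8 -> H2 at depth 8
  - 3.191.174.128/28 clear@28
  add 0.0.0.0/0 -> H1 at depth 0
  lookup 177.162.29.0: bits 101100011010001000011101 walk d0:H1→d1:H1→d2:-→d3:-→d4:-→d5:-→d6:-→d7:-→d8:-→d9:-→d10:-→d11:-→d12:-→d13:-→d14:-→d15:-→d16:-→d17:-→d18:-→d19:-→d20:-→d21:-→d22:-→d23:-→d24:H2 -> H2
  add 3.191.160.0/20 -> H0 at depth 20
  add 0.0.0.0/0 -> H0 at depth 0
  add 250.121.0.0/16 -> H2 at depth 16
  lookup 128.142.117.204: bits 10 walk d0:H0→d1:H1→d2:- -> H1
  add 0.0.0.0/0 -> H0 at depth 0
  - 250.120.0.0/13 clear@13
  add 250.121.0.0/16 -> H2 at depth 16
  lookup 3.0.0.233: bits 00000011 walk d0:H0→d1:-→d2:-→d3:-→d4:-→d5:-→d6:-→d7:-→d8:H2 -> H2
  add 233.100.112.0/20 -> H0 at depth 20
  add 0.0.0.0/0 -> H2 at depth 0
  lookup 3.191.160.72: bits 00000011101111111010 walk d0:H2→d1:-→d2:-→d3:-→d4:-→d5:-→d6:-→d7:-→d8:H2→d9:-→d10:-→d11:-→d12:-→d13:-→d14:-→d15:-→d16:-→d17:-→d18:-→d19:-→d20:H0 -> H0
  lookup 250.121.0.241: bits 1111101001111001 walk d0:H2→d1:H1→d2:-→d3:-→d4:-→d5:-→d6:-→d7:-→d8:-→d9:-→d10:-→d11:-→d12:-→d13:-→d14:-→d15:-→d16:H2 -> H2
  add 177.162.0.0/15 -> H2 at depth 15
  add 177.162.29.96/27 -> H2 at depth 27
  lookup 177.162.29.96: bits 101100011010001000011101011 walk d0:H2→d1:H1→d2:-→d3:-→d4:-→d5:-→d6:-→d7:-→d8:-→d9:-→d10:-→d11:-→d12:-→d13:-→d14:-→d15:H2→d16:-→d17:-→d18:-→d19:-→d20:-→d21:-→d22:-→d23:-→d24:H2→d25:-→d26:-→d27:H2 -> H2
  lookup 177.162.29.103: bits 101100011010001000011101011 walk d0:H2→d1:H1→d2:-→d3:-→d4:-→d5:-→d6:-→d7:-→d8:-→d9:-→d10:-→d11:-→d12:-→d13:-→d14:-→d15:H2→d16:-→d17:-→d18:-→d19:-→d20:-→d21:-→d22:-→d23:-→d24:H2→d25:-→d26:-→d27:H2 -> H2
  add 250.112.0.0/12 -> H0 at depth 12
  add 0.0.0.0/0 -> H2 at depth 0

== LOOKUPS ==
["H1","H1","H1","H2","H2","H1","H2","H0","H2","H2","H2"]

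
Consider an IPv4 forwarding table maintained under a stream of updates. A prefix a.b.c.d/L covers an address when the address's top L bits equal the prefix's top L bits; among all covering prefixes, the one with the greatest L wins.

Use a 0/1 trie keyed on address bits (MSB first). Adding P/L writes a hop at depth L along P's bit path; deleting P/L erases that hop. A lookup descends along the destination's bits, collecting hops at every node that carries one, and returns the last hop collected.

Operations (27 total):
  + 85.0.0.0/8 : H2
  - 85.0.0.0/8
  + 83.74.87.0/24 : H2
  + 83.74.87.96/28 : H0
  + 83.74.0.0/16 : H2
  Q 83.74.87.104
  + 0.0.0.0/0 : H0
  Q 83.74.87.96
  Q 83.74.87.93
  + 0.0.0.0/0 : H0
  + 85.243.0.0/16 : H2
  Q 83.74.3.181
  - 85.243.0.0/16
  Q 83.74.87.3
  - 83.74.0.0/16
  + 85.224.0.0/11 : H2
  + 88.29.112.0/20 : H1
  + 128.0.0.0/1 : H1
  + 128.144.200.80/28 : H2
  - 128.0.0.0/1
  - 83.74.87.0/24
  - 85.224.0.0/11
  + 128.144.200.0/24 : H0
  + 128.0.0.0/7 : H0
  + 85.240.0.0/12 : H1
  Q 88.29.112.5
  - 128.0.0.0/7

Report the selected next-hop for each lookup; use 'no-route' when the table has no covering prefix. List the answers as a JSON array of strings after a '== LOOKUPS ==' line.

Process each operation:
  add 85.0.0.0/8 -> H2 at depth 8
  del 85.0.0.0/8 (clear depth 8)
  add 83.74.87.0/24 -> H2 at depth 24
  add 83.74.87.96/28 -> H0 at depth 28
  add 83.74.0.0/16 -> H2 at depth 16
  Q 83.74.87.104: descend 0101001101001010010101110110 ; hops seen [H2,H2,H0] ; pick H0
  add 0.0.0.0/0 -> H0 at depth 0
  Q 83.74.87.96: descend 0101001101001010010101110110 ; hops seen [H0,H2,H2,H0] ; pick H0
  Q 83.74.87.93: descend 01010011010010100101011101 ; hops seen [H0,H2,H2] ; pick H2
  add 0.0.0.0/0 -> H0 at depth 0
  add 85.243.0.0/16 -> H2 at depth 16
  Q 83.74.3.181: descend 01010011010010100 ; hops seen [H0,H2] ; pick H2
  del 85.243.0.0/16 (clear depth 16)
  Q 83.74.87.3: descend 0101001101001010010101110 ; hops seen [H0,H2,H2] ; pick H2
  del 83.74.0.0/16 (clear depth 16)
  add 85.224.0.0/11 -> H2 at depth 11
  add 88.29.112.0/20 -> H1 at depth 20
  add 128.0.0.0/1 -> H1 at depth 1
  add 128.144.200.80/28 -> H2 at depth 28
  del 128.0.0.0/1 (clear depth 1)
  del 83.74.87.0/24 (clear depth 24)
  del 85.224.0.0/11 (clear depth 11)
  add 128.144.200.0/24 -> H0 at depth 24
  add 128.0.0.0/7 -> H0 at depth 7
  add 85.240.0.0/12 -> H1 at depth 12
  Q 88.29.112.5: descend 01011000000111010111 ; hops seen [H0,H1] ; pick H1
  del 128.0.0.0/7 (clear depth 7)

== LOOKUPS ==
["H0","H0","H2","H2","H2","H1"]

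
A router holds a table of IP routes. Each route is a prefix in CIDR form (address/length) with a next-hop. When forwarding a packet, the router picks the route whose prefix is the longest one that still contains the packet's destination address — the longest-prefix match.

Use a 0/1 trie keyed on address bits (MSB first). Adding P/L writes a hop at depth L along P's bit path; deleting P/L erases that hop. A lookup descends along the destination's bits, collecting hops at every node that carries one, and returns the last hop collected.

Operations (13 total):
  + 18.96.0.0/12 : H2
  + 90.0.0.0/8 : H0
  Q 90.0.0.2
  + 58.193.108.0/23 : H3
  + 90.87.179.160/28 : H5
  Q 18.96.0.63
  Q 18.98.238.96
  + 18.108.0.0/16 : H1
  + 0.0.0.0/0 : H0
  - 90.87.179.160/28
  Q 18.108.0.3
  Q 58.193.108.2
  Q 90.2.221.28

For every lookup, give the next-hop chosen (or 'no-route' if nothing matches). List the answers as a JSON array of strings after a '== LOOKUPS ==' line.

Apply in order:
  add 18.96.0.0/12 -> H2 at depth 12
  add 90.0.0.0/8 -> H0 at depth 8
  Q 90.0.0.2: descend 01011010 ; hops seen [H0] ; pick H0
  add 58.193.108.0/23 -> H3 at depth 23
  add 90.87.179.160/28 -> H5 at depth 28
  Q 18.96.0.63: descend 000100100110 ; hops seen [H2] ; pick H2
  Q 18.98.238.96: descend 000100100110 ; hops seen [H2] ; pick H2
  add 18.108.0.0/16 -> H1 at depth 16
  add 0.0.0.0/0 -> H0 at depth 0
  del 90.87.179.160/28 (clear depth 28)
  Q 18.108.0.3: descend 0001001001101100 ; hops seen [H0,H2,H1] ; pick H1
  Q 58.193.108.2: descend 00111010110000010110110 ; hops seen [H0,H3] ; pick H3
  Q 90.2.221.28: descend 010110100 ; hops seen [H0,H0] ; pick H0

== LOOKUPS ==
["H0","H2","H2","H1","H3","H0"]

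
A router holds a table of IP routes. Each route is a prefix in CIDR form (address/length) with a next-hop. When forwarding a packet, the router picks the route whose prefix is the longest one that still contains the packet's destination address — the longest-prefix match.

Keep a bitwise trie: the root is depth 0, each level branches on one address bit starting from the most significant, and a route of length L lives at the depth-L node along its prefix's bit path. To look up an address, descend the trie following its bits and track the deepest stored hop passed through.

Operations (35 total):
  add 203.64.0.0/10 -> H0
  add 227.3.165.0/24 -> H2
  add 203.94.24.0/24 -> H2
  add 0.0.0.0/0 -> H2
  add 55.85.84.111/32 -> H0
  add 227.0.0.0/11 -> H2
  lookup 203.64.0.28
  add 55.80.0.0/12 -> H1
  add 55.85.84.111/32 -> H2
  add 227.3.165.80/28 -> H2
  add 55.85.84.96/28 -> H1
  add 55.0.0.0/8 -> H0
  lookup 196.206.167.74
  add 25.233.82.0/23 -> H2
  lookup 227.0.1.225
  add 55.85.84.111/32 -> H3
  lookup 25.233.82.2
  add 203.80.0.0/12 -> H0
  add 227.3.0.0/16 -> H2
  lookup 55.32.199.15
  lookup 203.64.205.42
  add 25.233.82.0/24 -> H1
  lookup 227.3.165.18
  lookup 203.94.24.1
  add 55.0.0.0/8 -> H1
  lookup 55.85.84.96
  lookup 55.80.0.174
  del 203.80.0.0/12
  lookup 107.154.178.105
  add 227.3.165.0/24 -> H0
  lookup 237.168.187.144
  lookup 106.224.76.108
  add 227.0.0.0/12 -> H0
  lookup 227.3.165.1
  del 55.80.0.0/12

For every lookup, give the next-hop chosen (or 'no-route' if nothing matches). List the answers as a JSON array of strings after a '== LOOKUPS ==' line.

Apply in order:
  add 203.64.0.0/10 -> H0 at depth 10
  add 227.3.165.0/24 -> H2 at depth 24
  add 203.94.24.0/24 -> H2 at depth 24
  add 0.0.0.0/0 -> H2 at depth 0
  add 55.85.84.111/32 -> H0 at depth 32
  add 227.0.0.0/11 -> H2 at depth 11
  lookup 203.64.0.28: bits 11001011010 walk d0:H2→d1:-→d2:-→d3:-→d4:-→d5:-→d6:-→d7:-→d8:-→d9:-→d10:H0→d11:- -> H0
  add 55.80.0.0/12 -> H1 at depth 12
  add 55.85.84.111/32 -> H2 at depth 32
  add 227.3.165.80/28 -> H2 at depth 28
  add 55.85.84.96/28 -> H1 at depth 28
  add 55.0.0.0/8 -> H0 at depth 8
  lookup 196.206.167.74: bits 1100 walk d0:H2→d1:-→d2:-→d3:-→d4:- -> H2
  add 25.233.82.0/23 -> H2 at depth 23
  lookup 227.0.1.225: bits 11100011000000 walk d0:H2→d1:-→d2:-→d3:-→d4:-→d5:-→d6:-→d7:-→d8:-→d9:-→d10:-→d11:H2→d12:-→d13:-→d14:- -> H2
  add 55.85.84.111/32 -> H3 at depth 32
  lookup 25.233.82.2: bits 00011001111010010101001 walk d0:H2→d1:-→d2:-→d3:-→d4:-→d5:-→d6:-→d7:-→d8:-→d9:-→d10:-→d11:-→d12:-→d13:-→d14:-→d15:-→d16:-→d17:-→d18:-→d19:-→d20:-→d21:-→d22:-→d23:H2 -> H2
  add 203.80.0.0/12 -> H0 at depth 12
  add 227.3.0.0/16 -> H2 at depth 16
  lookup 55.32.199.15: bits 001101110 walk d0:H2→d1:-→d2:-→d3:-→d4:-→d5:-→d6:-→d7:-→d8:H0→d9:- -> H0
  lookup 203.64.205.42: bits 11001011010 walk d0:H2→d1:-→d2:-→d3:-→d4:-→d5:-→d6:-→d7:-→d8:-→d9:-→d10:H0→d11:- -> H0
  add 25.233.82.0/24 -> H1 at depth 24
  lookup 227.3.165.18: bits 1110001100000011101001010 walk d0:H2→d1:-→d2:-→d3:-→d4:-→d5:-→d6:-→d7:-→d8:-→d9:-→d10:-→d11:H2→d12:-→d13:-→d14:-→d15:-→d16:H2→d17:-→d18:-→d19:-→d20:-→d21:-→d22:-→d23:-→d24:H2→d25:- -> H2
  lookup 203.94.24.1: bits 110010110101111000011000 walk d0:H2→d1:-→d2:-→d3:-→d4:-→d5:-→d6:-→d7:-→d8:-→d9:-→d10:H0→d11:-→d12:H0→d13:-→d14:-→d15:-→d16:-→d17:-→d18:-→d19:-→d20:-→d21:-→d22:-→d23:-→d24:H2 -> H2
  add 55.0.0.0/8 -> H1 at depth 8
  lookup 55.85.84.96: bits 0011011101010101010101000110 walk d0:H2→d1:-→d2:-→d3:-→d4:-→d5:-→d6:-→d7:-→d8:H1→d9:-→d10:-→d11:-→d12:H1→d13:-→d14:-→d15:-→d16:-→d17:-→d18:-→d19:-→d20:-→d21:-→d22:-→d23:-→d24:-→d25:-→d26:-→d27:-→d28:H1 -> H1
  lookup 55.80.0.174: bits 0011011101010 walk d0:H2→d1:-→d2:-→d3:-→d4:-→d5:-→d6:-→d7:-→d8:H1→d9:-→d10:-→d11:-→d12:H1→d13:- -> H1
  - 203.80.0.0/12 clear@12
  lookup 107.154.178.105: bits 0 walk d0:H2→d1:- -> H2
  add 227.3.165.0/24 -> H0 at depth 24
  lookup 237.168.187.144: bits 1110 walk d0:H2→d1:-→d2:-→d3:-→d4:- -> H2
  lookup 106.224.76.108: bits 0 walk d0:H2→d1:- -> H2
  add 227.0.0.0/12 -> H0 at depth 12
  lookup 227.3.165.1: bits 1110001100000011101001010 walk d0:H2→d1:-→d2:-→d3:-→d4:-→d5:-→d6:-→d7:-→d8:-→d9:-→d10:-→d11:H2→d12:H0→d13:-→d14:-→d15:-→d16:H2→d17:-→d18:-→d19:-→d20:-→d21:-→d22:-→d23:-→d24:H0→d25:- -> H0
  - 55.80.0.0/12 clear@12

== LOOKUPS ==
["H0","H2","H2","H2","H0","H0","H2","H2","H1","H1","H2","H2","H2","H0"]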